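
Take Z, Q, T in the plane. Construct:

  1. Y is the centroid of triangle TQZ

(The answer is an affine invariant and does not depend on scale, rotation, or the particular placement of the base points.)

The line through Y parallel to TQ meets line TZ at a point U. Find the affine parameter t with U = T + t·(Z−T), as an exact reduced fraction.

t = 1/3

Set Z = (0, 0), Q = (1, 0), T = (0, 1); any affine frame gives the same invariant.
1. Y is the centroid of triangle TQZ ⇒ Y = (1/3, 1/3)
through Y parallel to TQ: direction (1, -1); meets TZ at U = (0, 2/3)
U = T + t·(Z−T) with t = 1/3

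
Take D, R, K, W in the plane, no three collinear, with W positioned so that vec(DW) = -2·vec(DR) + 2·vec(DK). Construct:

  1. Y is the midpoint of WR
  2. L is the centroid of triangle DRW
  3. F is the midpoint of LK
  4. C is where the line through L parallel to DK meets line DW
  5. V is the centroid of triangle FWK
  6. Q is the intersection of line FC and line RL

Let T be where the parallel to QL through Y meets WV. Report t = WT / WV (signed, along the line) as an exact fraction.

t = 3

Assign D = (0, 0), R = (1, 0), K = (0, 1), W = (-2, 2) — the answer is frame-independent, so this choice is without loss of generality.
1. Y is the midpoint of WR ⇒ Y = (-1/2, 1)
2. L is the centroid of triangle DRW ⇒ L = (-1/3, 2/3)
3. F is the midpoint of LK ⇒ F = (-1/6, 5/6)
4. C is where the line through L parallel to DK meets line DW ⇒ C = (-1/3, 1/3)
5. V is the centroid of triangle FWK ⇒ V = (-13/18, 23/18)
6. Q is the intersection of line FC and line RL ⇒ Q = (-5/21, 13/21)
through Y parallel to QL: direction (-2/21, 1/21); meets WV at T = (11/6, -1/6)
T = W + t·(V−W) with t = 3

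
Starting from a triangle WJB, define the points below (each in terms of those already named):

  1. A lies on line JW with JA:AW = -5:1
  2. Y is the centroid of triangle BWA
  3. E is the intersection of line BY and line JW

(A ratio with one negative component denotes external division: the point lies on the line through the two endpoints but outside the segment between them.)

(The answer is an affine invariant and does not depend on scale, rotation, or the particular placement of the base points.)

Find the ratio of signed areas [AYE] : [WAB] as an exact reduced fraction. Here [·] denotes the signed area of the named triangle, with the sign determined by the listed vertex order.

Set W = (0, 0), J = (1, 0), B = (0, 1); any affine frame gives the same invariant.
1. A lies on line JW with JA:AW = -5:1 ⇒ A = (-1/4, 0)
2. Y is the centroid of triangle BWA ⇒ Y = (-1/12, 1/3)
3. E is the intersection of line BY and line JW ⇒ E = (-1/8, 0)
2·[AYE] = -1/24, 2·[WAB] = -1/4
[AYE]:[WAB] = -1/24:-1/4 = 1/6

[AYE]:[WAB] = 1/6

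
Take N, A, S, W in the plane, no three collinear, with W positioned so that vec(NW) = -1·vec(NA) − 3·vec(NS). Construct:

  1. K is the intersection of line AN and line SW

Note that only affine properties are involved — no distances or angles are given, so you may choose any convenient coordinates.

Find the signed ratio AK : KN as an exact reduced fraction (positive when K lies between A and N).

AK:KN = -5

Set N = (0, 0), A = (1, 0), S = (0, 1), W = (-1, -3); any affine frame gives the same invariant.
1. K is the intersection of line AN and line SW ⇒ K = (-1/4, 0)
K = A + t·(N−A) with t = 5/4, so AK:KN = t:(1−t) = 5/4:-1/4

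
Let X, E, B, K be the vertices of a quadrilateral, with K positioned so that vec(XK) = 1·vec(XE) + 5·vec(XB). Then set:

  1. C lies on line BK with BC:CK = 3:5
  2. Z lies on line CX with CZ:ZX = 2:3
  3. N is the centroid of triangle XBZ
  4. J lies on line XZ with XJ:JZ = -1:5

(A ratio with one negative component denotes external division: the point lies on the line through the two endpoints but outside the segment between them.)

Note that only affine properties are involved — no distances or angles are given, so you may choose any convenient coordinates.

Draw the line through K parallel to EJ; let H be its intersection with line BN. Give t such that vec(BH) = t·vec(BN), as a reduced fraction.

Assign X = (0, 0), E = (1, 0), B = (0, 1), K = (1, 5) — the answer is frame-independent, so this choice is without loss of generality.
1. C lies on line BK with BC:CK = 3:5 ⇒ C = (3/8, 5/2)
2. Z lies on line CX with CZ:ZX = 2:3 ⇒ Z = (9/40, 3/2)
3. N is the centroid of triangle XBZ ⇒ N = (3/40, 5/6)
4. J lies on line XZ with XJ:JZ = -1:5 ⇒ J = (-9/160, -3/8)
through K parallel to EJ: direction (-169/160, -3/8); meets BN at H = (-99/70, 29/7)
H = B + t·(N−B) with t = -132/7

t = -132/7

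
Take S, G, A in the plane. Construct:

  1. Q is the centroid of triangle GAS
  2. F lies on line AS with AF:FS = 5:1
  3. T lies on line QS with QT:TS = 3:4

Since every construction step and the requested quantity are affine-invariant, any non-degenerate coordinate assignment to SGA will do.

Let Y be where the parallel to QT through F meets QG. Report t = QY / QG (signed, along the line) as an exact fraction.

Work in coordinates with S = (0, 0), G = (1, 0), A = (0, 1).
1. Q is the centroid of triangle GAS ⇒ Q = (1/3, 1/3)
2. F lies on line AS with AF:FS = 5:1 ⇒ F = (0, 1/6)
3. T lies on line QS with QT:TS = 3:4 ⇒ T = (4/21, 4/21)
through F parallel to QT: direction (-1/7, -1/7); meets QG at Y = (2/9, 7/18)
Y = Q + t·(G−Q) with t = -1/6

t = -1/6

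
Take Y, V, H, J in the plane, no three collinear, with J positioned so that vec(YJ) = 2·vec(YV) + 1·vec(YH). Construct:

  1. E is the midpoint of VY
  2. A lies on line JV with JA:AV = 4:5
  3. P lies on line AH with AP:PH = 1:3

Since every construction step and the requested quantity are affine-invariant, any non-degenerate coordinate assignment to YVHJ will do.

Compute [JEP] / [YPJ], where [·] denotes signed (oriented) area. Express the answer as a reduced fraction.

Work in coordinates with Y = (0, 0), V = (1, 0), H = (0, 1), J = (2, 1).
1. E is the midpoint of VY ⇒ E = (1/2, 0)
2. A lies on line JV with JA:AV = 4:5 ⇒ A = (14/9, 5/9)
3. P lies on line AH with AP:PH = 1:3 ⇒ P = (7/6, 2/3)
2·[JEP] = -1/3, 2·[YPJ] = -1/6
[JEP]:[YPJ] = -1/3:-1/6 = 2

[JEP]:[YPJ] = 2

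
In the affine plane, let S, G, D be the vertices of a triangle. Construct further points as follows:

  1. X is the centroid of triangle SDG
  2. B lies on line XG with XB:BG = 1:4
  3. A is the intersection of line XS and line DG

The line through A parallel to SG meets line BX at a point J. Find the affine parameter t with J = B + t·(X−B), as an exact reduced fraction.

t = 7/2

Assign S = (0, 0), G = (1, 0), D = (0, 1) — the answer is frame-independent, so this choice is without loss of generality.
1. X is the centroid of triangle SDG ⇒ X = (1/3, 1/3)
2. B lies on line XG with XB:BG = 1:4 ⇒ B = (7/15, 4/15)
3. A is the intersection of line XS and line DG ⇒ A = (1/2, 1/2)
through A parallel to SG: direction (1, 0); meets BX at J = (0, 1/2)
J = B + t·(X−B) with t = 7/2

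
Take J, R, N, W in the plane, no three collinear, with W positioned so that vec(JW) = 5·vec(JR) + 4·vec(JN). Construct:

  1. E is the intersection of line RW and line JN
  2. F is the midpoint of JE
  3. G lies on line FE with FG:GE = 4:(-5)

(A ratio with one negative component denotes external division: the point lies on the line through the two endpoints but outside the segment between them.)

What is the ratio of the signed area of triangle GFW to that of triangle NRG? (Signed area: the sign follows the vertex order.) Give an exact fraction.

[GFW]:[NRG] = 20

Set J = (0, 0), R = (1, 0), N = (0, 1), W = (5, 4); any affine frame gives the same invariant.
1. E is the intersection of line RW and line JN ⇒ E = (0, -1)
2. F is the midpoint of JE ⇒ F = (0, -1/2)
3. G lies on line FE with FG:GE = 4:(-5) ⇒ G = (0, 3/2)
2·[GFW] = 10, 2·[NRG] = 1/2
[GFW]:[NRG] = 10:1/2 = 20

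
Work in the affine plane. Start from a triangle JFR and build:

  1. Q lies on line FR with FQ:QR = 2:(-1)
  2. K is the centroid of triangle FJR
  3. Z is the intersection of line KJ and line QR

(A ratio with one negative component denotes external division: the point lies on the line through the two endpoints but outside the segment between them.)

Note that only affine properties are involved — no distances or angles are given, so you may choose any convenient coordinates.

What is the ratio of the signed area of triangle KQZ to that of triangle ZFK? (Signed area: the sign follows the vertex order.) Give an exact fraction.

Set J = (0, 0), F = (1, 0), R = (0, 1); any affine frame gives the same invariant.
1. Q lies on line FR with FQ:QR = 2:(-1) ⇒ Q = (-1, 2)
2. K is the centroid of triangle FJR ⇒ K = (1/3, 1/3)
3. Z is the intersection of line KJ and line QR ⇒ Z = (1/2, 1/2)
2·[KQZ] = -1/2, 2·[ZFK] = -1/6
[KQZ]:[ZFK] = -1/2:-1/6 = 3

[KQZ]:[ZFK] = 3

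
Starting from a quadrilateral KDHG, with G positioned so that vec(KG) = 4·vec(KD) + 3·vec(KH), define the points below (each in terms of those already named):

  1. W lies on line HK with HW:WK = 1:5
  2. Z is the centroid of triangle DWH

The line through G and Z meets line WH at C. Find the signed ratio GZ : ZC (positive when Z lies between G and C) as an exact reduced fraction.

GZ:ZC = 11

Assign K = (0, 0), D = (1, 0), H = (0, 1), G = (4, 3) — the answer is frame-independent, so this choice is without loss of generality.
1. W lies on line HK with HW:WK = 1:5 ⇒ W = (0, 5/6)
2. Z is the centroid of triangle DWH ⇒ Z = (1/3, 11/18)
line GZ meets WH at C = (0, 13/33)
Z = G + t·(C−G) with t = 11/12, so GZ:ZC = 11/12:1/12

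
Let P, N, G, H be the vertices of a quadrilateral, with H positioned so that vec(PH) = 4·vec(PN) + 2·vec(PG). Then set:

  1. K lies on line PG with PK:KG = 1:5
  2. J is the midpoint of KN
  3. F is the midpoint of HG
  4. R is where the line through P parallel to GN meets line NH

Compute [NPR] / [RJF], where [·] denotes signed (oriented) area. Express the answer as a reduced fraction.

Choose coordinates P = (0, 0), N = (1, 0), G = (0, 1), H = (4, 2).
1. K lies on line PG with PK:KG = 1:5 ⇒ K = (0, 1/6)
2. J is the midpoint of KN ⇒ J = (1/2, 1/12)
3. F is the midpoint of HG ⇒ F = (2, 3/2)
4. R is where the line through P parallel to GN meets line NH ⇒ R = (2/5, -2/5)
2·[NPR] = 2/5, 2·[RJF] = -7/12
[NPR]:[RJF] = 2/5:-7/12 = -24/35

[NPR]:[RJF] = -24/35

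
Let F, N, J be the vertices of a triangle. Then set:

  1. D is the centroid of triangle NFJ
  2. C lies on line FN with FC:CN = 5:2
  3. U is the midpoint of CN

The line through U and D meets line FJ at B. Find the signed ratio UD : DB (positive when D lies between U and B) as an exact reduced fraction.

UD:DB = 11/7

Assign F = (0, 0), N = (1, 0), J = (0, 1) — the answer is frame-independent, so this choice is without loss of generality.
1. D is the centroid of triangle NFJ ⇒ D = (1/3, 1/3)
2. C lies on line FN with FC:CN = 5:2 ⇒ C = (5/7, 0)
3. U is the midpoint of CN ⇒ U = (6/7, 0)
line UD meets FJ at B = (0, 6/11)
D = U + t·(B−U) with t = 11/18, so UD:DB = 11/18:7/18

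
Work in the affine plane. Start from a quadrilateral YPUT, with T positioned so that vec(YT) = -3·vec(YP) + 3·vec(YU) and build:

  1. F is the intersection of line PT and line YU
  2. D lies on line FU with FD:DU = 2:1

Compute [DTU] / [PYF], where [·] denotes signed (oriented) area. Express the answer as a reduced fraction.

Assign Y = (0, 0), P = (1, 0), U = (0, 1), T = (-3, 3) — the answer is frame-independent, so this choice is without loss of generality.
1. F is the intersection of line PT and line YU ⇒ F = (0, 3/4)
2. D lies on line FU with FD:DU = 2:1 ⇒ D = (0, 11/12)
2·[DTU] = -1/4, 2·[PYF] = -3/4
[DTU]:[PYF] = -1/4:-3/4 = 1/3

[DTU]:[PYF] = 1/3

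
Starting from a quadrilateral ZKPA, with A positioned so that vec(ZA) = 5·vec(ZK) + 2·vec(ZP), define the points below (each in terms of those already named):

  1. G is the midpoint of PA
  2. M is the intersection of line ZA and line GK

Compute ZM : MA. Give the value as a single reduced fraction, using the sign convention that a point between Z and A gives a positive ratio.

Choose coordinates Z = (0, 0), K = (1, 0), P = (0, 1), A = (5, 2).
1. G is the midpoint of PA ⇒ G = (5/2, 3/2)
2. M is the intersection of line ZA and line GK ⇒ M = (5/3, 2/3)
M = Z + t·(A−Z) with t = 1/3, so ZM:MA = t:(1−t) = 1/3:2/3

ZM:MA = 1/2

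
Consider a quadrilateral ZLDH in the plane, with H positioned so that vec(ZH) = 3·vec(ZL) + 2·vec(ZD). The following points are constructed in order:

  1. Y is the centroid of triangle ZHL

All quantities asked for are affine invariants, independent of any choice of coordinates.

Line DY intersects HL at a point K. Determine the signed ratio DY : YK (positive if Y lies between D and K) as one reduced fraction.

Set Z = (0, 0), L = (1, 0), D = (0, 1), H = (3, 2); any affine frame gives the same invariant.
1. Y is the centroid of triangle ZHL ⇒ Y = (4/3, 2/3)
line DY meets HL at K = (8/5, 3/5)
Y = D + t·(K−D) with t = 5/6, so DY:YK = 5/6:1/6

DY:YK = 5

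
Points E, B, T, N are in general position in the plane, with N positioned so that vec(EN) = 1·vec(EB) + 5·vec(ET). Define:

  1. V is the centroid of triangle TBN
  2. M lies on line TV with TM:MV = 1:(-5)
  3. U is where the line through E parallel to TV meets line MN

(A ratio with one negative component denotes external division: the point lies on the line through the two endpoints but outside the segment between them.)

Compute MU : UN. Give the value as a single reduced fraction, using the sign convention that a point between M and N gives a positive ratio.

Choose coordinates E = (0, 0), B = (1, 0), T = (0, 1), N = (1, 5).
1. V is the centroid of triangle TBN ⇒ V = (2/3, 2)
2. M lies on line TV with TM:MV = 1:(-5) ⇒ M = (-1/6, 3/4)
3. U is where the line through E parallel to TV meets line MN ⇒ U = (-19/30, -19/20)
U = M + t·(N−M) with t = -2/5, so MU:UN = t:(1−t) = -2/5:7/5

MU:UN = -2/7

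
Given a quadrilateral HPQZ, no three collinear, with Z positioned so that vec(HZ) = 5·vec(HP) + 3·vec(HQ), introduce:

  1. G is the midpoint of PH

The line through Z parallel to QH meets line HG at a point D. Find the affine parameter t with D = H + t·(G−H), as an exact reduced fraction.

Choose coordinates H = (0, 0), P = (1, 0), Q = (0, 1), Z = (5, 3).
1. G is the midpoint of PH ⇒ G = (1/2, 0)
through Z parallel to QH: direction (0, -1); meets HG at D = (5, 0)
D = H + t·(G−H) with t = 10

t = 10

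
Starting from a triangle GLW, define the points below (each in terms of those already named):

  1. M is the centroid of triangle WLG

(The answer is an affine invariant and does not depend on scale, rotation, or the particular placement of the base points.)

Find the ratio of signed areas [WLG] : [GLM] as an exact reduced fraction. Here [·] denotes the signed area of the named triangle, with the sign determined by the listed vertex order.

[WLG]:[GLM] = -3

Choose coordinates G = (0, 0), L = (1, 0), W = (0, 1).
1. M is the centroid of triangle WLG ⇒ M = (1/3, 1/3)
2·[WLG] = -1, 2·[GLM] = 1/3
[WLG]:[GLM] = -1:1/3 = -3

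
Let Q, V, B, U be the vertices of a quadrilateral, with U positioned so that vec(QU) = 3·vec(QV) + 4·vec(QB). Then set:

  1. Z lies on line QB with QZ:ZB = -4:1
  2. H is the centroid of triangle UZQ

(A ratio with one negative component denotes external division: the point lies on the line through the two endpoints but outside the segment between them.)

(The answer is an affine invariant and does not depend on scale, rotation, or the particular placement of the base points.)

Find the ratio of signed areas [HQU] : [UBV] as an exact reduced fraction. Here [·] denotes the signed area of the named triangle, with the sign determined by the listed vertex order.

Assign Q = (0, 0), V = (1, 0), B = (0, 1), U = (3, 4) — the answer is frame-independent, so this choice is without loss of generality.
1. Z lies on line QB with QZ:ZB = -4:1 ⇒ Z = (0, 4/3)
2. H is the centroid of triangle UZQ ⇒ H = (1, 16/9)
2·[HQU] = 4/3, 2·[UBV] = 6
[HQU]:[UBV] = 4/3:6 = 2/9

[HQU]:[UBV] = 2/9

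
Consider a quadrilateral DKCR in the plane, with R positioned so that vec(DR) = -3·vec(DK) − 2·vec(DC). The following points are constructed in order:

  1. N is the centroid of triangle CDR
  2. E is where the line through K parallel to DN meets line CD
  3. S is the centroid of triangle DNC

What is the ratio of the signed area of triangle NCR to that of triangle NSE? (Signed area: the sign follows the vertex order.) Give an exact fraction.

[NCR]:[NSE] = -9/5

Work in coordinates with D = (0, 0), K = (1, 0), C = (0, 1), R = (-3, -2).
1. N is the centroid of triangle CDR ⇒ N = (-1, -1/3)
2. E is where the line through K parallel to DN meets line CD ⇒ E = (0, -1/3)
3. S is the centroid of triangle DNC ⇒ S = (-1/3, 2/9)
2·[NCR] = 1, 2·[NSE] = -5/9
[NCR]:[NSE] = 1:-5/9 = -9/5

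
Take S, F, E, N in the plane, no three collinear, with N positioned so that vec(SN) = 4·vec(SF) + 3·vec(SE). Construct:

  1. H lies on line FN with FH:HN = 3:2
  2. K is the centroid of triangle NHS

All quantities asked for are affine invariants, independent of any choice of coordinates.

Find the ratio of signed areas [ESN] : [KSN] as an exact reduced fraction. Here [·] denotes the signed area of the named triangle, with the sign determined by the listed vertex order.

[ESN]:[KSN] = -10

Set S = (0, 0), F = (1, 0), E = (0, 1), N = (4, 3); any affine frame gives the same invariant.
1. H lies on line FN with FH:HN = 3:2 ⇒ H = (14/5, 9/5)
2. K is the centroid of triangle NHS ⇒ K = (34/15, 8/5)
2·[ESN] = 4, 2·[KSN] = -2/5
[ESN]:[KSN] = 4:-2/5 = -10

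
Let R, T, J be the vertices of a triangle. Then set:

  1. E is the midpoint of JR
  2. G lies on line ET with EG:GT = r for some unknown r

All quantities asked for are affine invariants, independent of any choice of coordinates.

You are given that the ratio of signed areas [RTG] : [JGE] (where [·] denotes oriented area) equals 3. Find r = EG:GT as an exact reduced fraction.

r = -1/3

Work in coordinates with R = (0, 0), T = (1, 0), J = (0, 1).
1. E is the midpoint of JR ⇒ E = (0, 1/2)
2. With EG:GT = r, write λ = r/(r+1) so G = E + λ·(T−E); G is affine-linear in λ
Every point depending on G is an affine combination of G and λ-independent points, so each such coordinate is linear in λ; the λ² term in each signed area is a multiple of (T−E)×(T−E) = 0, so 2·[RTG] and 2·[JGE] are each linear in λ. Evaluating at λ=0 and λ=1:
  2·[RTG] = -1/2·λ + 1/2,   2·[JGE] = -1/2·λ
So [RTG]:[JGE] = (-1/2·λ + 1/2) / (-1/2·λ). Setting this equal to 3:
  -1/2·λ + 1/2 = 3·(-1/2·λ)  ⇒  λ = -1/2
Then r = λ/(1−λ) = (-1/2)/(3/2) = -1/3. Check: with r = -1/3, G = (-1/2, 3/4) and [RTG]:[JGE] = 3 as required.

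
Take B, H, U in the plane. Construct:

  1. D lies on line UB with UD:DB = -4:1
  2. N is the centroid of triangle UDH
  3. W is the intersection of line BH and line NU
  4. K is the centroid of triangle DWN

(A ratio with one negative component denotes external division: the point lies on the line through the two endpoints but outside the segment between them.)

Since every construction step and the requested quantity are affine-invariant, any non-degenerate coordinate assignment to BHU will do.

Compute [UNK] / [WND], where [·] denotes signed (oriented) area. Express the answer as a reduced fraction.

[UNK]:[WND] = -7/6

Choose coordinates B = (0, 0), H = (1, 0), U = (0, 1).
1. D lies on line UB with UD:DB = -4:1 ⇒ D = (0, -1/3)
2. N is the centroid of triangle UDH ⇒ N = (1/3, 2/9)
3. W is the intersection of line BH and line NU ⇒ W = (3/7, 0)
4. K is the centroid of triangle DWN ⇒ K = (16/63, -1/27)
2·[UNK] = -4/27, 2·[WND] = 8/63
[UNK]:[WND] = -4/27:8/63 = -7/6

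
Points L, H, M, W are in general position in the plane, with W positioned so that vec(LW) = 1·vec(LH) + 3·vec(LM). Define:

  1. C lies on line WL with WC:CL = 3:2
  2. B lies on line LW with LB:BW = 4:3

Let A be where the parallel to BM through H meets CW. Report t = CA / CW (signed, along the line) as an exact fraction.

t = -13/7

Choose coordinates L = (0, 0), H = (1, 0), M = (0, 1), W = (1, 3).
1. C lies on line WL with WC:CL = 3:2 ⇒ C = (2/5, 6/5)
2. B lies on line LW with LB:BW = 4:3 ⇒ B = (4/7, 12/7)
through H parallel to BM: direction (-4/7, -5/7); meets CW at A = (-5/7, -15/7)
A = C + t·(W−C) with t = -13/7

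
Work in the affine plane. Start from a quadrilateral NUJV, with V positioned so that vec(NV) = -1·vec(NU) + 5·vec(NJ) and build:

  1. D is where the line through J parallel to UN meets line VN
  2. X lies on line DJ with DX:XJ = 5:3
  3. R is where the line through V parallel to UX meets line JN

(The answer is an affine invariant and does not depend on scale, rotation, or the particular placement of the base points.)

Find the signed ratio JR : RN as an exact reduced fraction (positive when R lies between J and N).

JR:RN = -132/175

Set N = (0, 0), U = (1, 0), J = (0, 1), V = (-1, 5); any affine frame gives the same invariant.
1. D is where the line through J parallel to UN meets line VN ⇒ D = (-1/5, 1)
2. X lies on line DJ with DX:XJ = 5:3 ⇒ X = (-3/40, 1)
3. R is where the line through V parallel to UX meets line JN ⇒ R = (0, 175/43)
R = J + t·(N−J) with t = -132/43, so JR:RN = t:(1−t) = -132/43:175/43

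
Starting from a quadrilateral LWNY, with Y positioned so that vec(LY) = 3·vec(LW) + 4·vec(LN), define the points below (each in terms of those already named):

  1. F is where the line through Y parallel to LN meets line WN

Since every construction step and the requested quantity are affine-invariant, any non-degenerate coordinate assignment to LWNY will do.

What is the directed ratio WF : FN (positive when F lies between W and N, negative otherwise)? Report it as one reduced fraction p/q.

Assign L = (0, 0), W = (1, 0), N = (0, 1), Y = (3, 4) — the answer is frame-independent, so this choice is without loss of generality.
1. F is where the line through Y parallel to LN meets line WN ⇒ F = (3, -2)
F = W + t·(N−W) with t = -2, so WF:FN = t:(1−t) = -2:3

WF:FN = -2/3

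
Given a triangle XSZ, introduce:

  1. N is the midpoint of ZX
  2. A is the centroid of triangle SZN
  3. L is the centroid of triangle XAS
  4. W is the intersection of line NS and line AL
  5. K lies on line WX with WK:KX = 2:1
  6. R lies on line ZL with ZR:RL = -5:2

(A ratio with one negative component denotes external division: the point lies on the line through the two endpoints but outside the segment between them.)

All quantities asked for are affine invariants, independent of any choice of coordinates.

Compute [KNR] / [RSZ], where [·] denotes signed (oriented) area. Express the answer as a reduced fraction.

Choose coordinates X = (0, 0), S = (1, 0), Z = (0, 1).
1. N is the midpoint of ZX ⇒ N = (0, 1/2)
2. A is the centroid of triangle SZN ⇒ A = (1/3, 1/2)
3. L is the centroid of triangle XAS ⇒ L = (4/9, 1/6)
4. W is the intersection of line NS and line AL ⇒ W = (2/5, 3/10)
5. K lies on line WX with WK:KX = 2:1 ⇒ K = (2/15, 1/10)
6. R lies on line ZL with ZR:RL = -5:2 ⇒ R = (20/27, -7/18)
2·[KNR] = -8/45, 2·[RSZ] = 35/54
[KNR]:[RSZ] = -8/45:35/54 = -48/175

[KNR]:[RSZ] = -48/175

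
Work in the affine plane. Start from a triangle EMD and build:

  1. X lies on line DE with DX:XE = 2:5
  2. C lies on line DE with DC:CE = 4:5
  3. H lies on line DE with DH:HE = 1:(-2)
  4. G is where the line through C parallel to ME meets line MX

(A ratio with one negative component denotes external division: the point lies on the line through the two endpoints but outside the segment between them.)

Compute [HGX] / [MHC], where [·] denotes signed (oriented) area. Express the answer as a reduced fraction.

[HGX]:[MHC] = -18/91

Choose coordinates E = (0, 0), M = (1, 0), D = (0, 1).
1. X lies on line DE with DX:XE = 2:5 ⇒ X = (0, 5/7)
2. C lies on line DE with DC:CE = 4:5 ⇒ C = (0, 5/9)
3. H lies on line DE with DH:HE = 1:(-2) ⇒ H = (0, 2)
4. G is where the line through C parallel to ME meets line MX ⇒ G = (2/9, 5/9)
2·[HGX] = -2/7, 2·[MHC] = 13/9
[HGX]:[MHC] = -2/7:13/9 = -18/91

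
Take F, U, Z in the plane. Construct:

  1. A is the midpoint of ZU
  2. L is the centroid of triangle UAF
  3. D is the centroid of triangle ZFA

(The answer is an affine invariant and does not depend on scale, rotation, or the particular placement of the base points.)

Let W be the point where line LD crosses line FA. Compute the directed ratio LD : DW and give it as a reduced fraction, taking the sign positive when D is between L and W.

LD:DW = -2

Set F = (0, 0), U = (1, 0), Z = (0, 1); any affine frame gives the same invariant.
1. A is the midpoint of ZU ⇒ A = (1/2, 1/2)
2. L is the centroid of triangle UAF ⇒ L = (1/2, 1/6)
3. D is the centroid of triangle ZFA ⇒ D = (1/6, 1/2)
line LD meets FA at W = (1/3, 1/3)
D = L + t·(W−L) with t = 2, so LD:DW = 2:-1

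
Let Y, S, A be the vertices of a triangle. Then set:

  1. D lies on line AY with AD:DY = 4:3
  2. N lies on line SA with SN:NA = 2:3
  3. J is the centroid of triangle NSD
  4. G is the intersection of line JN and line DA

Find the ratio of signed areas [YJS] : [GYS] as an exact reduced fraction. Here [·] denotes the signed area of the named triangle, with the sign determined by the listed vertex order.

[YJS]:[GYS] = 29/75

Set Y = (0, 0), S = (1, 0), A = (0, 1); any affine frame gives the same invariant.
1. D lies on line AY with AD:DY = 4:3 ⇒ D = (0, 3/7)
2. N lies on line SA with SN:NA = 2:3 ⇒ N = (3/5, 2/5)
3. J is the centroid of triangle NSD ⇒ J = (8/15, 29/105)
4. G is the intersection of line JN and line DA ⇒ G = (0, -5/7)
2·[YJS] = -29/105, 2·[GYS] = -5/7
[YJS]:[GYS] = -29/105:-5/7 = 29/75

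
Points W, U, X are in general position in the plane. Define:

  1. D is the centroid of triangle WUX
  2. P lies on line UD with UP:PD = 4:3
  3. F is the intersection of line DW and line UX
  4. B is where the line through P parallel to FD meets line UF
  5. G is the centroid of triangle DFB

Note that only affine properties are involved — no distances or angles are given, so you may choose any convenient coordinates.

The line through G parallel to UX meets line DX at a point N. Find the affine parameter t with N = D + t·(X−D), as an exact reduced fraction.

t = 2/3

Work in coordinates with W = (0, 0), U = (1, 0), X = (0, 1).
1. D is the centroid of triangle WUX ⇒ D = (1/3, 1/3)
2. P lies on line UD with UP:PD = 4:3 ⇒ P = (13/21, 4/21)
3. F is the intersection of line DW and line UX ⇒ F = (1/2, 1/2)
4. B is where the line through P parallel to FD meets line UF ⇒ B = (5/7, 2/7)
5. G is the centroid of triangle DFB ⇒ G = (65/126, 47/126)
through G parallel to UX: direction (-1, 1); meets DX at N = (1/9, 7/9)
N = D + t·(X−D) with t = 2/3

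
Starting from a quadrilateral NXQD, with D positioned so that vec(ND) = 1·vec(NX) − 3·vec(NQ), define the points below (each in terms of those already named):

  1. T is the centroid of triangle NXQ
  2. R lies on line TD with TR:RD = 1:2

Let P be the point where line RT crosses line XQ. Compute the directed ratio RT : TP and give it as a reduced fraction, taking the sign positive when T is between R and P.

RT:TP = 8/3

Work in coordinates with N = (0, 0), X = (1, 0), Q = (0, 1), D = (1, -3).
1. T is the centroid of triangle NXQ ⇒ T = (1/3, 1/3)
2. R lies on line TD with TR:RD = 1:2 ⇒ R = (5/9, -7/9)
line RT meets XQ at P = (1/4, 3/4)
T = R + t·(P−R) with t = 8/11, so RT:TP = 8/11:3/11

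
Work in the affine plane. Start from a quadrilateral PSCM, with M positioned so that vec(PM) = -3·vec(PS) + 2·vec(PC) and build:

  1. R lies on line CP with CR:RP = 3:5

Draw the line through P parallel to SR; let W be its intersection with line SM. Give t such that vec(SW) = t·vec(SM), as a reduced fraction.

Choose coordinates P = (0, 0), S = (1, 0), C = (0, 1), M = (-3, 2).
1. R lies on line CP with CR:RP = 3:5 ⇒ R = (0, 5/8)
through P parallel to SR: direction (-1, 5/8); meets SM at W = (-4, 5/2)
W = S + t·(M−S) with t = 5/4

t = 5/4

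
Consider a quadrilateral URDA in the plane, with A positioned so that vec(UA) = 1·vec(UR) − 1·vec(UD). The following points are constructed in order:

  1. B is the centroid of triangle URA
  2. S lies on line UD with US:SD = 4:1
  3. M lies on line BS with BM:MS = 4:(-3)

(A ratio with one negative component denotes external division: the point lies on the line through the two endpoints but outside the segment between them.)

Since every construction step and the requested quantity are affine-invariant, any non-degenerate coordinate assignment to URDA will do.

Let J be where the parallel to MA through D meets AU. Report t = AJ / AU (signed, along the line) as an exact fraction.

t = -4/11

Work in coordinates with U = (0, 0), R = (1, 0), D = (0, 1), A = (1, -1).
1. B is the centroid of triangle URA ⇒ B = (2/3, -1/3)
2. S lies on line UD with US:SD = 4:1 ⇒ S = (0, 4/5)
3. M lies on line BS with BM:MS = 4:(-3) ⇒ M = (-2, 21/5)
through D parallel to MA: direction (3, -26/5); meets AU at J = (15/11, -15/11)
J = A + t·(U−A) with t = -4/11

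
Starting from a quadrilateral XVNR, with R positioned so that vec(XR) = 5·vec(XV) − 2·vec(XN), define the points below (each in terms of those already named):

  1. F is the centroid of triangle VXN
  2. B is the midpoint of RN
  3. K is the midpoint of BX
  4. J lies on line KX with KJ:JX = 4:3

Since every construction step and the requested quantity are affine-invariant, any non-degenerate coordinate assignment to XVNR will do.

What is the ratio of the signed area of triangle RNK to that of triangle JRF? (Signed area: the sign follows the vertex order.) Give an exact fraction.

[RNK]:[JRF] = 30/19

Set X = (0, 0), V = (1, 0), N = (0, 1), R = (5, -2); any affine frame gives the same invariant.
1. F is the centroid of triangle VXN ⇒ F = (1/3, 1/3)
2. B is the midpoint of RN ⇒ B = (5/2, -1/2)
3. K is the midpoint of BX ⇒ K = (5/4, -1/4)
4. J lies on line KX with KJ:JX = 4:3 ⇒ J = (15/28, -3/28)
2·[RNK] = 5/2, 2·[JRF] = 19/12
[RNK]:[JRF] = 5/2:19/12 = 30/19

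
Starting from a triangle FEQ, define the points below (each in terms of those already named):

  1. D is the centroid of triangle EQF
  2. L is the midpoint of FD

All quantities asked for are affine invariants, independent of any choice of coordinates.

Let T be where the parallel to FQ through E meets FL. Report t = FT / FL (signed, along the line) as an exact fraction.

t = 6

Assign F = (0, 0), E = (1, 0), Q = (0, 1) — the answer is frame-independent, so this choice is without loss of generality.
1. D is the centroid of triangle EQF ⇒ D = (1/3, 1/3)
2. L is the midpoint of FD ⇒ L = (1/6, 1/6)
through E parallel to FQ: direction (0, 1); meets FL at T = (1, 1)
T = F + t·(L−F) with t = 6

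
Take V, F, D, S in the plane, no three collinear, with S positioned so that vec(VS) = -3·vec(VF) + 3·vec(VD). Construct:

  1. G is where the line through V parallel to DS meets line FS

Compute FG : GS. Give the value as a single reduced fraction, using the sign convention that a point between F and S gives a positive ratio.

FG:GS = -2/3

Set V = (0, 0), F = (1, 0), D = (0, 1), S = (-3, 3); any affine frame gives the same invariant.
1. G is where the line through V parallel to DS meets line FS ⇒ G = (9, -6)
G = F + t·(S−F) with t = -2, so FG:GS = t:(1−t) = -2:3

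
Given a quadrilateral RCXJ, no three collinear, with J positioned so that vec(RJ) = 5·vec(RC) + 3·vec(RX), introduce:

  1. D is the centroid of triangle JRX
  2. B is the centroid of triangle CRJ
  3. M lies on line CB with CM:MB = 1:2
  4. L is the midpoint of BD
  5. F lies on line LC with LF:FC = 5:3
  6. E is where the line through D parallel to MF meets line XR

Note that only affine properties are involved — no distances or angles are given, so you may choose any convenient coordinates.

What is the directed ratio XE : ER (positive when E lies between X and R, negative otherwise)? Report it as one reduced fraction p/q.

XE:ER = -26/29

Assign R = (0, 0), C = (1, 0), X = (0, 1), J = (5, 3) — the answer is frame-independent, so this choice is without loss of generality.
1. D is the centroid of triangle JRX ⇒ D = (5/3, 4/3)
2. B is the centroid of triangle CRJ ⇒ B = (2, 1)
3. M lies on line CB with CM:MB = 1:2 ⇒ M = (4/3, 1/3)
4. L is the midpoint of BD ⇒ L = (11/6, 7/6)
5. F lies on line LC with LF:FC = 5:3 ⇒ F = (21/16, 7/16)
6. E is where the line through D parallel to MF meets line XR ⇒ E = (0, 29/3)
E = X + t·(R−X) with t = -26/3, so XE:ER = t:(1−t) = -26/3:29/3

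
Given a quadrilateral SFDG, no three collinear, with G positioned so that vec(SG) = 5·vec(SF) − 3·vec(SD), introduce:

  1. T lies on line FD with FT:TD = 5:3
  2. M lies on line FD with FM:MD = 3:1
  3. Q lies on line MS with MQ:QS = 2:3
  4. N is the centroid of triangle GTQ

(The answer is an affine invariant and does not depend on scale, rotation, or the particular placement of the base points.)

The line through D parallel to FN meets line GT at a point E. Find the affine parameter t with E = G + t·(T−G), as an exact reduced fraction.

Work in coordinates with S = (0, 0), F = (1, 0), D = (0, 1), G = (5, -3).
1. T lies on line FD with FT:TD = 5:3 ⇒ T = (3/8, 5/8)
2. M lies on line FD with FM:MD = 3:1 ⇒ M = (1/4, 3/4)
3. Q lies on line MS with MQ:QS = 2:3 ⇒ Q = (3/20, 9/20)
4. N is the centroid of triangle GTQ ⇒ N = (221/120, -77/120)
through D parallel to FN: direction (101/120, -77/120); meets GT at E = (-303/80, 311/80)
E = G + t·(T−G) with t = 19/10

t = 19/10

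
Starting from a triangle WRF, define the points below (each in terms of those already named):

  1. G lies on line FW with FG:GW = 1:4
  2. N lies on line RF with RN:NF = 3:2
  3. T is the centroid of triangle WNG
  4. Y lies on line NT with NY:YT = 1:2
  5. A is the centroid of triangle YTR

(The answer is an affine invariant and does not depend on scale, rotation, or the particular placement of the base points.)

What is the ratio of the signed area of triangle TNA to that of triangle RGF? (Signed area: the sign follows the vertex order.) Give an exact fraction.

[TNA]:[RGF] = 2/5

Assign W = (0, 0), R = (1, 0), F = (0, 1) — the answer is frame-independent, so this choice is without loss of generality.
1. G lies on line FW with FG:GW = 1:4 ⇒ G = (0, 4/5)
2. N lies on line RF with RN:NF = 3:2 ⇒ N = (2/5, 3/5)
3. T is the centroid of triangle WNG ⇒ T = (2/15, 7/15)
4. Y lies on line NT with NY:YT = 1:2 ⇒ Y = (14/45, 5/9)
5. A is the centroid of triangle YTR ⇒ A = (13/27, 46/135)
2·[TNA] = -2/25, 2·[RGF] = -1/5
[TNA]:[RGF] = -2/25:-1/5 = 2/5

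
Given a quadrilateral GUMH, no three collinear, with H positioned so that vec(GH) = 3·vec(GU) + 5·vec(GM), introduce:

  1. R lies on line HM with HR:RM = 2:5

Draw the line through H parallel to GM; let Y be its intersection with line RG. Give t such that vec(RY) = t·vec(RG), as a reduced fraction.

Assign G = (0, 0), U = (1, 0), M = (0, 1), H = (3, 5) — the answer is frame-independent, so this choice is without loss of generality.
1. R lies on line HM with HR:RM = 2:5 ⇒ R = (15/7, 27/7)
through H parallel to GM: direction (0, 1); meets RG at Y = (3, 27/5)
Y = R + t·(G−R) with t = -2/5

t = -2/5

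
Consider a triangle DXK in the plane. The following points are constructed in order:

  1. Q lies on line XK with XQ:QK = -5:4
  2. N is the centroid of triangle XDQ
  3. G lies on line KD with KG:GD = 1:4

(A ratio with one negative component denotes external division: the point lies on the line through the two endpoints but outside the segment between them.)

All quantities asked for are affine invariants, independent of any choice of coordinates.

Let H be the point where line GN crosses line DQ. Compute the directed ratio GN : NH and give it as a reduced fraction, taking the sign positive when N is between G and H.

Choose coordinates D = (0, 0), X = (1, 0), K = (0, 1).
1. Q lies on line XK with XQ:QK = -5:4 ⇒ Q = (-4, 5)
2. N is the centroid of triangle XDQ ⇒ N = (-1, 5/3)
3. G lies on line KD with KG:GD = 1:4 ⇒ G = (0, 4/5)
line GN meets DQ at H = (-48/23, 60/23)
N = G + t·(H−G) with t = 23/48, so GN:NH = 23/48:25/48

GN:NH = 23/25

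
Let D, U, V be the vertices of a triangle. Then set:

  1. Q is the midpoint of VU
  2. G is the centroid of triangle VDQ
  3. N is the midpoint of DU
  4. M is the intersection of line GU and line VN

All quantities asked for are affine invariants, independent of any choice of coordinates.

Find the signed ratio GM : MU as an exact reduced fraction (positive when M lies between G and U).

Work in coordinates with D = (0, 0), U = (1, 0), V = (0, 1).
1. Q is the midpoint of VU ⇒ Q = (1/2, 1/2)
2. G is the centroid of triangle VDQ ⇒ G = (1/6, 1/2)
3. N is the midpoint of DU ⇒ N = (1/2, 0)
4. M is the intersection of line GU and line VN ⇒ M = (2/7, 3/7)
M = G + t·(U−G) with t = 1/7, so GM:MU = t:(1−t) = 1/7:6/7

GM:MU = 1/6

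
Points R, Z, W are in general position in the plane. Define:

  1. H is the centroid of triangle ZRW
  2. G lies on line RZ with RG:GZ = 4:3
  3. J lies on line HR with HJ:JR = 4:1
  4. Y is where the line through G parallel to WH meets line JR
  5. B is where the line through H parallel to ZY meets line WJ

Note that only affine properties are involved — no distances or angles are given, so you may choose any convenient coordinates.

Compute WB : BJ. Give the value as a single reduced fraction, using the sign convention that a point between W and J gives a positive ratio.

WB:BJ = 15/14

Choose coordinates R = (0, 0), Z = (1, 0), W = (0, 1).
1. H is the centroid of triangle ZRW ⇒ H = (1/3, 1/3)
2. G lies on line RZ with RG:GZ = 4:3 ⇒ G = (4/7, 0)
3. J lies on line HR with HJ:JR = 4:1 ⇒ J = (1/15, 1/15)
4. Y is where the line through G parallel to WH meets line JR ⇒ Y = (8/21, 8/21)
5. B is where the line through H parallel to ZY meets line WJ ⇒ B = (1/29, 15/29)
B = W + t·(J−W) with t = 15/29, so WB:BJ = t:(1−t) = 15/29:14/29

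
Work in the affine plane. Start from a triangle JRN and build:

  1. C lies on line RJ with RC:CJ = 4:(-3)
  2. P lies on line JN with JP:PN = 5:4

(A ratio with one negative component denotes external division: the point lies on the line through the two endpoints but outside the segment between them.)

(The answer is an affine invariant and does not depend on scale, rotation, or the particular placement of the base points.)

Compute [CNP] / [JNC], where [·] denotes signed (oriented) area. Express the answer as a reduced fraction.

Choose coordinates J = (0, 0), R = (1, 0), N = (0, 1).
1. C lies on line RJ with RC:CJ = 4:(-3) ⇒ C = (-3, 0)
2. P lies on line JN with JP:PN = 5:4 ⇒ P = (0, 5/9)
2·[CNP] = -4/3, 2·[JNC] = 3
[CNP]:[JNC] = -4/3:3 = -4/9

[CNP]:[JNC] = -4/9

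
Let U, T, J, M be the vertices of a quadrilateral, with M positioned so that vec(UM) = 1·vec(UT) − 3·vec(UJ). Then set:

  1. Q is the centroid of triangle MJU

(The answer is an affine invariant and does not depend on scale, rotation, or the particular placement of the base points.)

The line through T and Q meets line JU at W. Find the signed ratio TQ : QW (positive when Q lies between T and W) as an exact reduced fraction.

Work in coordinates with U = (0, 0), T = (1, 0), J = (0, 1), M = (1, -3).
1. Q is the centroid of triangle MJU ⇒ Q = (1/3, -2/3)
line TQ meets JU at W = (0, -1)
Q = T + t·(W−T) with t = 2/3, so TQ:QW = 2/3:1/3

TQ:QW = 2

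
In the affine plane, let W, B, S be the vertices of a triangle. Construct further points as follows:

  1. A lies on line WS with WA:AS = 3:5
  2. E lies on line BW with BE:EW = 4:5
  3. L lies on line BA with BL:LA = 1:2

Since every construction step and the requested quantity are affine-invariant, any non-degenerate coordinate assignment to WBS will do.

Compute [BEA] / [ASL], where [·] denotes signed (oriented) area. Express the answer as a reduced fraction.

[BEA]:[ASL] = 2/5

Assign W = (0, 0), B = (1, 0), S = (0, 1) — the answer is frame-independent, so this choice is without loss of generality.
1. A lies on line WS with WA:AS = 3:5 ⇒ A = (0, 3/8)
2. E lies on line BW with BE:EW = 4:5 ⇒ E = (5/9, 0)
3. L lies on line BA with BL:LA = 1:2 ⇒ L = (2/3, 1/8)
2·[BEA] = -1/6, 2·[ASL] = -5/12
[BEA]:[ASL] = -1/6:-5/12 = 2/5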